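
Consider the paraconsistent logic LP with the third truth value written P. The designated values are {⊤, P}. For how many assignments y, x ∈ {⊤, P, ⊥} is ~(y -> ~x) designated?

4

Designated under: (y=⊤, x=⊤); (y=⊤, x=P); (y=P, x=⊤); (y=P, x=P).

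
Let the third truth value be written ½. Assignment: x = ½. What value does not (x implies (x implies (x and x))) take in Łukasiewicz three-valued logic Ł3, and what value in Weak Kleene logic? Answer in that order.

False; ½

In Łukasiewicz three-valued logic Ł3: x and x = ½ and ½ = ½
x implies (x and x) = ½ implies ½ = True
x implies (x implies (x and x)) = ½ implies True = True
not (x implies (x implies (x and x))) = not True = False
In Weak Kleene logic: x and x = ½ and ½ = ½
x implies (x and x) = ½ implies ½ = ½
x implies (x implies (x and x)) = ½ implies ½ = ½
not (x implies (x implies (x and x))) = not ½ = ½
They differ because Łukasiewicz three-valued logic Ł3 and Weak Kleene logic treat ½ differently under the binary connectives.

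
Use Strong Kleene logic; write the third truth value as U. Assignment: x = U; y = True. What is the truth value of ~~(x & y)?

U

x & y = U & True = U
~(x & y) = ~U = U
~~(x & y) = ~U = U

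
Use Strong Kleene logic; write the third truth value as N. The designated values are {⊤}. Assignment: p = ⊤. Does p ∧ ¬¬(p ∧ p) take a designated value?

p ∧ p = ⊤ ∧ ⊤ = ⊤
¬(p ∧ p) = ¬⊤ = ⊥
¬¬(p ∧ p) = ¬⊥ = ⊤
p ∧ ¬¬(p ∧ p) = ⊤ ∧ ⊤ = ⊤
⊤ ∈ {⊤}.

Yes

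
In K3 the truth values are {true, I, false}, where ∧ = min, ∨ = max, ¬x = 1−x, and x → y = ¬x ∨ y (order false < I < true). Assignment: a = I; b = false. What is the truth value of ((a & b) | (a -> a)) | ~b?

a & b = I & false = false
a -> a = I -> I = I  [~I | I]
(a & b) | (a -> a) = false | I = I
~b = ~false = true
((a & b) | (a -> a)) | ~b = I | true = true

true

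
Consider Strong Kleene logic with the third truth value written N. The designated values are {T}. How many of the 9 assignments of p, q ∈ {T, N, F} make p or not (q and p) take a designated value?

Of the 9 assignments, 7 give a value in {T}.

7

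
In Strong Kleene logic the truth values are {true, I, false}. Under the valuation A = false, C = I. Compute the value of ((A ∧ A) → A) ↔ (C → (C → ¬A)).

true

A ∧ A = false ∧ false = false
(A ∧ A) → A = false → false = true
¬A = ¬false = true
C → ¬A = I → true = true  [¬I ∨ true]
C → (C → ¬A) = I → true = true
((A ∧ A) → A) ↔ (C → (C → ¬A)) = true ↔ true = true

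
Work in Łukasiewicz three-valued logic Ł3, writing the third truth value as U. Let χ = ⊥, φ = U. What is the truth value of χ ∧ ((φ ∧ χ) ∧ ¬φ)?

⊥

φ ∧ χ = U ∧ ⊥ = ⊥
¬φ = ¬U = U
(φ ∧ χ) ∧ ¬φ = ⊥ ∧ U = ⊥
χ ∧ ((φ ∧ χ) ∧ ¬φ) = ⊥ ∧ ⊥ = ⊥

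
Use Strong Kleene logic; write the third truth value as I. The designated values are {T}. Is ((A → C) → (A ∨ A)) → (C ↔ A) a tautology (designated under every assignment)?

Countermodel: A=T, C=I gives I, which is not designated.

No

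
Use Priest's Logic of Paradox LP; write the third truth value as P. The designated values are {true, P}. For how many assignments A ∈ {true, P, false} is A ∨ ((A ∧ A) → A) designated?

3

A=true: true ✓
A=P: P ✓
A=false: true ✓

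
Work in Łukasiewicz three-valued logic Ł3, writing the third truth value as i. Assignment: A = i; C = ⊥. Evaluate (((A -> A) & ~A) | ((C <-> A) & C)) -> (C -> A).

⊤

A -> A = i -> i = ⊤
~A = ~i = i
(A -> A) & ~A = ⊤ & i = i
C <-> A = ⊥ <-> i = i
(C <-> A) & C = i & ⊥ = ⊥
((A -> A) & ~A) | ((C <-> A) & C) = i | ⊥ = i
C -> A = ⊥ -> i = ⊤
(((A -> A) & ~A) | ((C <-> A) & C)) -> (C -> A) = i -> ⊤ = ⊤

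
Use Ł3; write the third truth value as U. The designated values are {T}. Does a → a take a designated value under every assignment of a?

Every assignment of a over {T, U, F} gives a value in {T}.
In particular, with a=U: a → a = T.

Yes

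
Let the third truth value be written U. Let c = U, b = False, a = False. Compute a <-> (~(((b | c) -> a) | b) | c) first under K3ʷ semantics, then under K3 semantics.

U; U

In K3ʷ: b | c = False | U = U
(b | c) -> a = U -> False = U  [any arg is the third value ⇒ result is the third value]
((b | c) -> a) | b = U | False = U
~(((b | c) -> a) | b) = ~U = U
~(((b | c) -> a) | b) | c = U | U = U
a <-> (~(((b | c) -> a) | b) | c) = False <-> U = U
In K3: b | c = False | U = U
(b | c) -> a = U -> False = U  [~U | False]
((b | c) -> a) | b = U | False = U
~(((b | c) -> a) | b) = ~U = U
~(((b | c) -> a) | b) | c = U | U = U
a <-> (~(((b | c) -> a) | b) | c) = False <-> U = U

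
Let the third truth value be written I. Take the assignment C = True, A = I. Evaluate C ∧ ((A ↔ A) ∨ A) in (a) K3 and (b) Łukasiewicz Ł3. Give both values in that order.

In K3: A ↔ A = I ↔ I = I
(A ↔ A) ∨ A = I ∨ I = I
C ∧ ((A ↔ A) ∨ A) = True ∧ I = I
In Łukasiewicz Ł3: A ↔ A = I ↔ I = True  [1 − |½−½|]
(A ↔ A) ∨ A = True ∨ I = True
C ∧ ((A ↔ A) ∨ A) = True ∧ True = True
They differ because K3 and Łukasiewicz Ł3 treat I differently under implication.

I; True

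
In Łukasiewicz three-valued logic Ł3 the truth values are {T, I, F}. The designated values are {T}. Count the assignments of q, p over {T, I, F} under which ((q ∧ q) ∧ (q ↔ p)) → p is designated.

Of the 9 assignments, 8 give a value in {T}.

8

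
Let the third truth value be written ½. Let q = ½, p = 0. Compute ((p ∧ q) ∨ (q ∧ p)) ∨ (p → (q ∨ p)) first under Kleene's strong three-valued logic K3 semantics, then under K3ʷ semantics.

In Kleene's strong three-valued logic K3: p ∧ q = 0 ∧ ½ = 0
q ∧ p = ½ ∧ 0 = 0
(p ∧ q) ∨ (q ∧ p) = 0 ∨ 0 = 0
q ∨ p = ½ ∨ 0 = ½
p → (q ∨ p) = 0 → ½ = 1  [¬0 ∨ ½]
((p ∧ q) ∨ (q ∧ p)) ∨ (p → (q ∨ p)) = 0 ∨ 1 = 1
In K3ʷ: p ∧ q = 0 ∧ ½ = ½
q ∧ p = ½ ∧ 0 = ½
(p ∧ q) ∨ (q ∧ p) = ½ ∨ ½ = ½
q ∨ p = ½ ∨ 0 = ½
p → (q ∨ p) = 0 → ½ = ½
((p ∧ q) ∨ (q ∧ p)) ∨ (p → (q ∨ p)) = ½ ∨ ½ = ½
They differ because Kleene's strong three-valued logic K3 and K3ʷ treat ½ differently under the binary connectives.

1; ½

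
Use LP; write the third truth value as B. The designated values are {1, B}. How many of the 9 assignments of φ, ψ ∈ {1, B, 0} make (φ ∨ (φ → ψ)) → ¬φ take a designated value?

6

Of the 9 assignments, 6 give a value in {1, B}.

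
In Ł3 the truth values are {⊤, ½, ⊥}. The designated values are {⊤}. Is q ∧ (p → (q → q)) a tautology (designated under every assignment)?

Countermodel: q=½, p=⊤ gives ½, which is not designated.

No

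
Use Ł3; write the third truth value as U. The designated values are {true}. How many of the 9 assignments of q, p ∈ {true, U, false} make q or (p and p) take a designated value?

Of the 9 assignments, 5 give a value in {true}.

5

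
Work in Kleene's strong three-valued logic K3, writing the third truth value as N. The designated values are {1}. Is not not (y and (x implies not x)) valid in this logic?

Countermodel: y=1, x=1 gives 0, which is not designated.

No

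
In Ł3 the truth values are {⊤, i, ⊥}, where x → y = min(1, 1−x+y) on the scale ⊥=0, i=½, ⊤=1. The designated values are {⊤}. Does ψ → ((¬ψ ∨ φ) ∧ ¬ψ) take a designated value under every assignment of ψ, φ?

No

Countermodel: ψ=⊤, φ=⊤ gives ⊥, which is not designated.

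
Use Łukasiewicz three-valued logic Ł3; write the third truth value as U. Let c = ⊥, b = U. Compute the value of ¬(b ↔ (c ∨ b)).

c ∨ b = ⊥ ∨ U = U
b ↔ (c ∨ b) = U ↔ U = ⊤
¬(b ↔ (c ∨ b)) = ¬⊤ = ⊥

⊥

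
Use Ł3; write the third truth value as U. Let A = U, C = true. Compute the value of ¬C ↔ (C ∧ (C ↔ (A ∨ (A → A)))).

false

¬C = ¬true = false
A → A = U → U = true  [min(1, 1−½+½)]
A ∨ (A → A) = U ∨ true = true
C ↔ (A ∨ (A → A)) = true ↔ true = true
C ∧ (C ↔ (A ∨ (A → A))) = true ∧ true = true
¬C ↔ (C ∧ (C ↔ (A ∨ (A → A)))) = false ↔ true = false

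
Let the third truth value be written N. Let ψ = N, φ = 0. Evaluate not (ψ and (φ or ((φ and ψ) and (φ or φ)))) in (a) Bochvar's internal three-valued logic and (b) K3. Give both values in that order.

N; 1

In Bochvar's internal three-valued logic: φ and ψ = 0 and N = N
φ or φ = 0 or 0 = 0
(φ and ψ) and (φ or φ) = N and 0 = N
φ or ((φ and ψ) and (φ or φ)) = 0 or N = N
ψ and (φ or ((φ and ψ) and (φ or φ))) = N and N = N
not (ψ and (φ or ((φ and ψ) and (φ or φ)))) = not N = N
In K3: φ and ψ = 0 and N = 0
φ or φ = 0 or 0 = 0
(φ and ψ) and (φ or φ) = 0 and 0 = 0
φ or ((φ and ψ) and (φ or φ)) = 0 or 0 = 0
ψ and (φ or ((φ and ψ) and (φ or φ))) = N and 0 = 0
not (ψ and (φ or ((φ and ψ) and (φ or φ)))) = not 0 = 1
They differ because Bochvar's internal three-valued logic and K3 treat N differently under the binary connectives.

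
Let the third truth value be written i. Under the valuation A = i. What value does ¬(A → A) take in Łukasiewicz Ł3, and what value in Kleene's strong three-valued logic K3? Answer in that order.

False; i

In Łukasiewicz Ł3: A → A = i → i = True  [min(1, 1−½+½)]
¬(A → A) = ¬True = False
In Kleene's strong three-valued logic K3: A → A = i → i = i
¬(A → A) = ¬i = i
They differ because Łukasiewicz Ł3 and Kleene's strong three-valued logic K3 treat i differently under implication.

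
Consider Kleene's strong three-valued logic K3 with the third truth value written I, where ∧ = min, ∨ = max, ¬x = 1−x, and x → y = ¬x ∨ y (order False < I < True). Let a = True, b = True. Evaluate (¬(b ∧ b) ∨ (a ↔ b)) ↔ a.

b ∧ b = True ∧ True = True
¬(b ∧ b) = ¬True = False
a ↔ b = True ↔ True = True
¬(b ∧ b) ∨ (a ↔ b) = False ∨ True = True
(¬(b ∧ b) ∨ (a ↔ b)) ↔ a = True ↔ True = True

True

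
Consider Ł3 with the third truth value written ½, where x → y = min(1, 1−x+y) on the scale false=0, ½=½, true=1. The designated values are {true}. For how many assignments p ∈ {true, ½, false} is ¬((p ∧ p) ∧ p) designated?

p=true: false ·
p=½: ½ ·
p=false: true ✓

1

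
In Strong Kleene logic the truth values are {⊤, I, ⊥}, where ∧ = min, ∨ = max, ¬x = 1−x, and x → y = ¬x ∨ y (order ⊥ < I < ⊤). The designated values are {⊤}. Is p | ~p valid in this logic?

No

Countermodel: p=I gives I, which is not designated.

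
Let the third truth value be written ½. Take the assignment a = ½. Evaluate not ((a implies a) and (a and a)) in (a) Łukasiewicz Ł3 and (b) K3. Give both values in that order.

In Łukasiewicz Ł3: a implies a = ½ implies ½ = true  [min(1, 1−½+½)]
a and a = ½ and ½ = ½
(a implies a) and (a and a) = true and ½ = ½
not ((a implies a) and (a and a)) = not ½ = ½
In K3: a implies a = ½ implies ½ = ½  [not ½ or ½]
a and a = ½ and ½ = ½
(a implies a) and (a and a) = ½ and ½ = ½
not ((a implies a) and (a and a)) = not ½ = ½

½; ½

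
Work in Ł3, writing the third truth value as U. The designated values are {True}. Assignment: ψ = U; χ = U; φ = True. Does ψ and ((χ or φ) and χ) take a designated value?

No

χ or φ = U or True = True
(χ or φ) and χ = True and U = U
ψ and ((χ or φ) and χ) = U and U = U
U ∉ {True}.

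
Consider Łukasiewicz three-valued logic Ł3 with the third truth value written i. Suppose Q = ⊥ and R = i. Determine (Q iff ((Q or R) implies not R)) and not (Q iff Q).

Q or R = ⊥ or i = i
not R = not i = i
(Q or R) implies not R = i implies i = ⊤  [min(1, 1−½+½)]
Q iff ((Q or R) implies not R) = ⊥ iff ⊤ = ⊥
Q iff Q = ⊥ iff ⊥ = ⊤
not (Q iff Q) = not ⊤ = ⊥
(Q iff ((Q or R) implies not R)) and not (Q iff Q) = ⊥ and ⊥ = ⊥

⊥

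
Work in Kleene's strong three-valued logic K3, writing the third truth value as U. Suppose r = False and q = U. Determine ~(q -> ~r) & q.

False

~r = ~False = True
q -> ~r = U -> True = True
~(q -> ~r) = ~True = False
~(q -> ~r) & q = False & U = False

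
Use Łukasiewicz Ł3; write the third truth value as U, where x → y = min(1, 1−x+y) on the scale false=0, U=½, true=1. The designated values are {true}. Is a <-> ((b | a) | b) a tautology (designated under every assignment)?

Countermodel: a=U, b=true gives U, which is not designated.

No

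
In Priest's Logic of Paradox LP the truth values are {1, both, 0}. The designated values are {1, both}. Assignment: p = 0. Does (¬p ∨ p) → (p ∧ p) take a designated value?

No

¬p = ¬0 = 1
¬p ∨ p = 1 ∨ 0 = 1
p ∧ p = 0 ∧ 0 = 0
(¬p ∨ p) → (p ∧ p) = 1 → 0 = 0
0 ∉ {1, both}.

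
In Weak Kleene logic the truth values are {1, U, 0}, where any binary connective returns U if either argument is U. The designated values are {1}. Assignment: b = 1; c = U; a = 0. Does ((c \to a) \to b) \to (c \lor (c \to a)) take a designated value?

No

c \to a = U \to 0 = U  [any arg is the third value ⇒ result is the third value]
(c \to a) \to b = U \to 1 = U
c \to a = U \to 0 = U
c \lor (c \to a) = U \lor U = U
((c \to a) \to b) \to (c \lor (c \to a)) = U \to U = U
U ∉ {1}.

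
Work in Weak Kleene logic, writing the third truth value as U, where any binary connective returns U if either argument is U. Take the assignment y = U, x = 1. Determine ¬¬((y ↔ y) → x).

y ↔ y = U ↔ U = U
(y ↔ y) → x = U → 1 = U  [any arg is the third value ⇒ result is the third value]
¬((y ↔ y) → x) = ¬U = U
¬¬((y ↔ y) → x) = ¬U = U

U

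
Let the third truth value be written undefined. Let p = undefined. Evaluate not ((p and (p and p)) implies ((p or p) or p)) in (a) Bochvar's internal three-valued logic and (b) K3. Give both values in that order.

In Bochvar's internal three-valued logic: p and p = undefined and undefined = undefined
p and (p and p) = undefined and undefined = undefined
p or p = undefined or undefined = undefined
(p or p) or p = undefined or undefined = undefined
(p and (p and p)) implies ((p or p) or p) = undefined implies undefined = undefined  [any arg is the third value ⇒ result is the third value]
not ((p and (p and p)) implies ((p or p) or p)) = not undefined = undefined
In K3: p and p = undefined and undefined = undefined
p and (p and p) = undefined and undefined = undefined
p or p = undefined or undefined = undefined
(p or p) or p = undefined or undefined = undefined
(p and (p and p)) implies ((p or p) or p) = undefined implies undefined = undefined  [not undefined or undefined]
not ((p and (p and p)) implies ((p or p) or p)) = not undefined = undefined

undefined; undefined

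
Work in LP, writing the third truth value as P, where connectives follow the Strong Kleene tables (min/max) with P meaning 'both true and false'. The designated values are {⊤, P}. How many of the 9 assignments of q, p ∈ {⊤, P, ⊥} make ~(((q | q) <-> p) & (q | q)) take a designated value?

8

Of the 9 assignments, 8 give a value in {⊤, P}.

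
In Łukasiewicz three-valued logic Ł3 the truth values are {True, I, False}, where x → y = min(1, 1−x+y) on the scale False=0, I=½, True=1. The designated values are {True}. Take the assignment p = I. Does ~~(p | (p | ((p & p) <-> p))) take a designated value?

Yes

p & p = I & I = I
(p & p) <-> p = I <-> I = True  [1 − |½−½|]
p | ((p & p) <-> p) = I | True = True
p | (p | ((p & p) <-> p)) = I | True = True
~(p | (p | ((p & p) <-> p))) = ~True = False
~~(p | (p | ((p & p) <-> p))) = ~False = True
True ∈ {True}.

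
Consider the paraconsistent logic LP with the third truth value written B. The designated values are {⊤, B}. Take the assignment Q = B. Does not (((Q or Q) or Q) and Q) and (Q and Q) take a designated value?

Yes

Q or Q = B or B = B
(Q or Q) or Q = B or B = B
((Q or Q) or Q) and Q = B and B = B
not (((Q or Q) or Q) and Q) = not B = B
Q and Q = B and B = B
not (((Q or Q) or Q) and Q) and (Q and Q) = B and B = B
B ∈ {⊤, B}.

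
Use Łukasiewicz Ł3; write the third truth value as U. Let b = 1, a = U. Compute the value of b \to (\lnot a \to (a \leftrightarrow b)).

\lnot a = \lnot U = U
a \leftrightarrow b = U \leftrightarrow 1 = U  [1 − |½−1|]
\lnot a \to (a \leftrightarrow b) = U \to U = 1
b \to (\lnot a \to (a \leftrightarrow b)) = 1 \to 1 = 1

1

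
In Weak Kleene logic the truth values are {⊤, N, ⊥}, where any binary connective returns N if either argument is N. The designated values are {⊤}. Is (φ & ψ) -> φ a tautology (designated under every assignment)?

No

Countermodel: φ=⊤, ψ=N gives N, which is not designated.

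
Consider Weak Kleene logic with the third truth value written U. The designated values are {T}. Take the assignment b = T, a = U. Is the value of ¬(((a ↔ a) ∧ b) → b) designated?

a ↔ a = U ↔ U = U
(a ↔ a) ∧ b = U ∧ T = U
((a ↔ a) ∧ b) → b = U → T = U  [any arg is the third value ⇒ result is the third value]
¬(((a ↔ a) ∧ b) → b) = ¬U = U
U ∉ {T}.

No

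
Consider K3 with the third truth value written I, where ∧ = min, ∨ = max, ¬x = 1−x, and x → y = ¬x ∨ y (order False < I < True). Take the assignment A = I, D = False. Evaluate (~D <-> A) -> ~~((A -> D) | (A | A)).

I

~D = ~False = True
~D <-> A = True <-> I = I
A -> D = I -> False = I  [~I | False]
A | A = I | I = I
(A -> D) | (A | A) = I | I = I
~((A -> D) | (A | A)) = ~I = I
~~((A -> D) | (A | A)) = ~I = I
(~D <-> A) -> ~~((A -> D) | (A | A)) = I -> I = I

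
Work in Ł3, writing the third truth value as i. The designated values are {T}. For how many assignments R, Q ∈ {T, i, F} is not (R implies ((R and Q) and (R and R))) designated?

Designated under: (R=T, Q=F).

1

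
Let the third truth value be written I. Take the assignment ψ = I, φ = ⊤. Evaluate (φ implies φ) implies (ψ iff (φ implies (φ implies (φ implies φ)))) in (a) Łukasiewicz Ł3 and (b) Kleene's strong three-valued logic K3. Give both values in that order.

In Łukasiewicz Ł3: φ implies φ = ⊤ implies ⊤ = ⊤
φ implies φ = ⊤ implies ⊤ = ⊤
φ implies (φ implies φ) = ⊤ implies ⊤ = ⊤
φ implies (φ implies (φ implies φ)) = ⊤ implies ⊤ = ⊤
ψ iff (φ implies (φ implies (φ implies φ))) = I iff ⊤ = I  [1 − |½−1|]
(φ implies φ) implies (ψ iff (φ implies (φ implies (φ implies φ)))) = ⊤ implies I = I
In Kleene's strong three-valued logic K3: φ implies φ = ⊤ implies ⊤ = ⊤
φ implies φ = ⊤ implies ⊤ = ⊤
φ implies (φ implies φ) = ⊤ implies ⊤ = ⊤
φ implies (φ implies (φ implies φ)) = ⊤ implies ⊤ = ⊤
ψ iff (φ implies (φ implies (φ implies φ))) = I iff ⊤ = I
(φ implies φ) implies (ψ iff (φ implies (φ implies (φ implies φ)))) = ⊤ implies I = I  [not ⊤ or I]

I; I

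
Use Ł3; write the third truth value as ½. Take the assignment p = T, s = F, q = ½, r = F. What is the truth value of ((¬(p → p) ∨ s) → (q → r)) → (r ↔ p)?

p → p = T → T = T
¬(p → p) = ¬T = F
¬(p → p) ∨ s = F ∨ F = F
q → r = ½ → F = ½
(¬(p → p) ∨ s) → (q → r) = F → ½ = T
r ↔ p = F ↔ T = F
((¬(p → p) ∨ s) → (q → r)) → (r ↔ p) = T → F = F

F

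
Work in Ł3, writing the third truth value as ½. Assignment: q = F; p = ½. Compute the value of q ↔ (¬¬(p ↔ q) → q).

p ↔ q = ½ ↔ F = ½  [1 − |½−0|]
¬(p ↔ q) = ¬½ = ½
¬¬(p ↔ q) = ¬½ = ½
¬¬(p ↔ q) → q = ½ → F = ½
q ↔ (¬¬(p ↔ q) → q) = F ↔ ½ = ½

½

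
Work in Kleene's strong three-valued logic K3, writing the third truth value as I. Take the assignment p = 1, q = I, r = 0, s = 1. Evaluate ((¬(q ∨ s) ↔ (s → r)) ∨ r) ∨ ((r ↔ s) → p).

1

q ∨ s = I ∨ 1 = 1
¬(q ∨ s) = ¬1 = 0
s → r = 1 → 0 = 0
¬(q ∨ s) ↔ (s → r) = 0 ↔ 0 = 1
(¬(q ∨ s) ↔ (s → r)) ∨ r = 1 ∨ 0 = 1
r ↔ s = 0 ↔ 1 = 0
(r ↔ s) → p = 0 → 1 = 1
((¬(q ∨ s) ↔ (s → r)) ∨ r) ∨ ((r ↔ s) → p) = 1 ∨ 1 = 1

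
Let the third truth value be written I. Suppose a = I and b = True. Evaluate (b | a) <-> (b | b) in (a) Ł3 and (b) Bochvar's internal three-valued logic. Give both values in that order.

True; I

In Ł3: b | a = True | I = True
b | b = True | True = True
(b | a) <-> (b | b) = True <-> True = True
In Bochvar's internal three-valued logic: b | a = True | I = I
b | b = True | True = True
(b | a) <-> (b | b) = I <-> True = I
They differ because Ł3 and Bochvar's internal three-valued logic treat I differently under the binary connectives.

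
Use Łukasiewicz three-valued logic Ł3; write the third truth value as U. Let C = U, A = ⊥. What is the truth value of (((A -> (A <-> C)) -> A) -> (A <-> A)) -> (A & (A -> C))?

⊥

A <-> C = ⊥ <-> U = U  [1 − |0−½|]
A -> (A <-> C) = ⊥ -> U = ⊤
(A -> (A <-> C)) -> A = ⊤ -> ⊥ = ⊥
A <-> A = ⊥ <-> ⊥ = ⊤
((A -> (A <-> C)) -> A) -> (A <-> A) = ⊥ -> ⊤ = ⊤
A -> C = ⊥ -> U = ⊤
A & (A -> C) = ⊥ & ⊤ = ⊥
(((A -> (A <-> C)) -> A) -> (A <-> A)) -> (A & (A -> C)) = ⊤ -> ⊥ = ⊥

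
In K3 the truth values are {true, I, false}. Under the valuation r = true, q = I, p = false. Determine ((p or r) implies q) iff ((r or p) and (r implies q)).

p or r = false or true = true
(p or r) implies q = true implies I = I  [not true or I]
r or p = true or false = true
r implies q = true implies I = I
(r or p) and (r implies q) = true and I = I
((p or r) implies q) iff ((r or p) and (r implies q)) = I iff I = I

I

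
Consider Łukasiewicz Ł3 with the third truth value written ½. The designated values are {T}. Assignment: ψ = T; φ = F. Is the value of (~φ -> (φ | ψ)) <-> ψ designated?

~φ = ~F = T
φ | ψ = F | T = T
~φ -> (φ | ψ) = T -> T = T
(~φ -> (φ | ψ)) <-> ψ = T <-> T = T
T ∈ {T}.

Yes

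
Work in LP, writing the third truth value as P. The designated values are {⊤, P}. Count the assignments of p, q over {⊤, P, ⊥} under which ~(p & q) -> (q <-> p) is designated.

Of the 9 assignments, 7 give a value in {⊤, P}.

7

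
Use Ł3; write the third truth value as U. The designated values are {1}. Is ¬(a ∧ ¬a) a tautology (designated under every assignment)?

No

Countermodel: a=U gives U, which is not designated.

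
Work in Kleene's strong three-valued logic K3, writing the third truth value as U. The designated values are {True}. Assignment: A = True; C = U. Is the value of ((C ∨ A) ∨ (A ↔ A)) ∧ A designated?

C ∨ A = U ∨ True = True
A ↔ A = True ↔ True = True
(C ∨ A) ∨ (A ↔ A) = True ∨ True = True
((C ∨ A) ∨ (A ↔ A)) ∧ A = True ∧ True = True
True ∈ {True}.

Yes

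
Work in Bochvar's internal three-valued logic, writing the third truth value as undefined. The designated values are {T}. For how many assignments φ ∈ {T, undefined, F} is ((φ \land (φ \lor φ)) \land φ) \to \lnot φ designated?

1

φ=T: F ·
φ=undefined: undefined ·
φ=F: T ✓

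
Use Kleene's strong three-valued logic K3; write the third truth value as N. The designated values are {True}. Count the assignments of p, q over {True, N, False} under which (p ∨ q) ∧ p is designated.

Designated under: (p=True, q=True); (p=True, q=N); (p=True, q=False).

3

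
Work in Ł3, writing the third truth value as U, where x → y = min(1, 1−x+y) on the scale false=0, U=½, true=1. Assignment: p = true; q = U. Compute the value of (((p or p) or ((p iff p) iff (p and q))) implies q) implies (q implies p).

p or p = true or true = true
p iff p = true iff true = true
p and q = true and U = U
(p iff p) iff (p and q) = true iff U = U  [1 − |1−½|]
(p or p) or ((p iff p) iff (p and q)) = true or U = true
((p or p) or ((p iff p) iff (p and q))) implies q = true implies U = U
q implies p = U implies true = true
(((p or p) or ((p iff p) iff (p and q))) implies q) implies (q implies p) = U implies true = true

true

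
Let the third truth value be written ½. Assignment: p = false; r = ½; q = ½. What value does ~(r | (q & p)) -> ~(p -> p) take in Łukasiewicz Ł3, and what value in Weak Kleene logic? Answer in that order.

½; ½

In Łukasiewicz Ł3: q & p = ½ & false = false
r | (q & p) = ½ | false = ½
~(r | (q & p)) = ~½ = ½
p -> p = false -> false = true
~(p -> p) = ~true = false
~(r | (q & p)) -> ~(p -> p) = ½ -> false = ½
In Weak Kleene logic: q & p = ½ & false = ½
r | (q & p) = ½ | ½ = ½
~(r | (q & p)) = ~½ = ½
p -> p = false -> false = true
~(p -> p) = ~true = false
~(r | (q & p)) -> ~(p -> p) = ½ -> false = ½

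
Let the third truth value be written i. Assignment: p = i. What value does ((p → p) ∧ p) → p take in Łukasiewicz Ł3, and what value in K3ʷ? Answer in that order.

In Łukasiewicz Ł3: p → p = i → i = T  [min(1, 1−½+½)]
(p → p) ∧ p = T ∧ i = i
((p → p) ∧ p) → p = i → i = T
In K3ʷ: p → p = i → i = i  [any arg is the third value ⇒ result is the third value]
(p → p) ∧ p = i ∧ i = i
((p → p) ∧ p) → p = i → i = i
They differ because Łukasiewicz Ł3 and K3ʷ treat i differently under the binary connectives.

T; i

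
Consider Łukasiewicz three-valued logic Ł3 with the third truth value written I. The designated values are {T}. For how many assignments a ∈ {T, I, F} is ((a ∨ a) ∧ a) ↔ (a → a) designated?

a=T: T ✓
a=I: I ·
a=F: F ·

1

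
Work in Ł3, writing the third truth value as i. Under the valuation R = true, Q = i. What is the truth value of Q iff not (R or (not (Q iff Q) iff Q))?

i

Q iff Q = i iff i = true  [1 − |½−½|]
not (Q iff Q) = not true = false
not (Q iff Q) iff Q = false iff i = i
R or (not (Q iff Q) iff Q) = true or i = true
not (R or (not (Q iff Q) iff Q)) = not true = false
Q iff not (R or (not (Q iff Q) iff Q)) = i iff false = i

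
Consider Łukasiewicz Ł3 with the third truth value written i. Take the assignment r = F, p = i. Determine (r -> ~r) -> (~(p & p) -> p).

T

~r = ~F = T
r -> ~r = F -> T = T
p & p = i & i = i
~(p & p) = ~i = i
~(p & p) -> p = i -> i = T
(r -> ~r) -> (~(p & p) -> p) = T -> T = T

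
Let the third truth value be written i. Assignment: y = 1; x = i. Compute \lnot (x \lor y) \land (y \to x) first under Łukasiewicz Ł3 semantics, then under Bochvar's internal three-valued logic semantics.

0; i

In Łukasiewicz Ł3: x \lor y = i \lor 1 = 1
\lnot (x \lor y) = \lnot 1 = 0
y \to x = 1 \to i = i  [min(1, 1−1+½)]
\lnot (x \lor y) \land (y \to x) = 0 \land i = 0
In Bochvar's internal three-valued logic: x \lor y = i \lor 1 = i
\lnot (x \lor y) = \lnot i = i
y \to x = 1 \to i = i  [any arg is the third value ⇒ result is the third value]
\lnot (x \lor y) \land (y \to x) = i \land i = i
They differ because Łukasiewicz Ł3 and Bochvar's internal three-valued logic treat i differently under the binary connectives.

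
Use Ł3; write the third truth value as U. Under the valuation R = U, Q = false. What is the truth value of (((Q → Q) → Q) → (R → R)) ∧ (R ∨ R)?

Q → Q = false → false = true
(Q → Q) → Q = true → false = false
R → R = U → U = true  [min(1, 1−½+½)]
((Q → Q) → Q) → (R → R) = false → true = true
R ∨ R = U ∨ U = U
(((Q → Q) → Q) → (R → R)) ∧ (R ∨ R) = true ∧ U = U

U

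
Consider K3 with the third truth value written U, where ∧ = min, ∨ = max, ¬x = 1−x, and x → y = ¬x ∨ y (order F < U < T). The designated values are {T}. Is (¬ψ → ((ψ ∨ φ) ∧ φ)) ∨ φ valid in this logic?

No

Countermodel: ψ=U, φ=U gives U, which is not designated.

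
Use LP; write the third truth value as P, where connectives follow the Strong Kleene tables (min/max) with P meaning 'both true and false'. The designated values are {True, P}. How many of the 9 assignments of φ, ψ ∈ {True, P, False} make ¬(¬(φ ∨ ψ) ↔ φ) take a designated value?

8

Of the 9 assignments, 8 give a value in {True, P}.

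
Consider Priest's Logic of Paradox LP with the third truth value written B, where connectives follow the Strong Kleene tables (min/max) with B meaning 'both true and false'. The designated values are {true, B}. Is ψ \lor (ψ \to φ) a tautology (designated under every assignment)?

Yes

Every assignment of ψ, φ over {true, B, false} gives a value in {true, B}.
In particular, with ψ=B, φ=B: ψ \lor (ψ \to φ) = B.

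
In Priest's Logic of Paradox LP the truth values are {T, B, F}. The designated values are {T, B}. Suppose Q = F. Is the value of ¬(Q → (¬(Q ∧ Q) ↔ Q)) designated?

Q ∧ Q = F ∧ F = F
¬(Q ∧ Q) = ¬F = T
¬(Q ∧ Q) ↔ Q = T ↔ F = F
Q → (¬(Q ∧ Q) ↔ Q) = F → F = T
¬(Q → (¬(Q ∧ Q) ↔ Q)) = ¬T = F
F ∉ {T, B}.

No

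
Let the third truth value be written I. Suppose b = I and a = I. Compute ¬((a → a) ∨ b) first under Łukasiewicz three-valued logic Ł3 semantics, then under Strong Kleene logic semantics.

F; I

In Łukasiewicz three-valued logic Ł3: a → a = I → I = T
(a → a) ∨ b = T ∨ I = T
¬((a → a) ∨ b) = ¬T = F
In Strong Kleene logic: a → a = I → I = I
(a → a) ∨ b = I ∨ I = I
¬((a → a) ∨ b) = ¬I = I
They differ because Łukasiewicz three-valued logic Ł3 and Strong Kleene logic treat I differently under implication.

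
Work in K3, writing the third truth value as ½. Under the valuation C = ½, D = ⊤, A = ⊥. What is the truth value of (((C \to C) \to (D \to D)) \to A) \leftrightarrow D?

⊥

C \to C = ½ \to ½ = ½  [\lnot ½ \lor ½]
D \to D = ⊤ \to ⊤ = ⊤
(C \to C) \to (D \to D) = ½ \to ⊤ = ⊤
((C \to C) \to (D \to D)) \to A = ⊤ \to ⊥ = ⊥
(((C \to C) \to (D \to D)) \to A) \leftrightarrow D = ⊥ \leftrightarrow ⊤ = ⊥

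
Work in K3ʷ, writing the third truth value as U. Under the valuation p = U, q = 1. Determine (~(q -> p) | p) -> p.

q -> p = 1 -> U = U  [any arg is the third value ⇒ result is the third value]
~(q -> p) = ~U = U
~(q -> p) | p = U | U = U
(~(q -> p) | p) -> p = U -> U = U

U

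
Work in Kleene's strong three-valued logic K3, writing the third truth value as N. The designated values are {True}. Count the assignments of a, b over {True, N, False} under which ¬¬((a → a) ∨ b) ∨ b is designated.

Of the 9 assignments, 7 give a value in {True}.

7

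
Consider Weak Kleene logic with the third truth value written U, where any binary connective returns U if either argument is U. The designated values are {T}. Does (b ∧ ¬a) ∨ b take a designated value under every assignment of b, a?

No

Countermodel: b=T, a=U gives U, which is not designated.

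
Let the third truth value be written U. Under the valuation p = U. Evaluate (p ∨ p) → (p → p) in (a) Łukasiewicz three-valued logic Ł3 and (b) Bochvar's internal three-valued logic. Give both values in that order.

True; U

In Łukasiewicz three-valued logic Ł3: p ∨ p = U ∨ U = U
p → p = U → U = True  [min(1, 1−½+½)]
(p ∨ p) → (p → p) = U → True = True
In Bochvar's internal three-valued logic: p ∨ p = U ∨ U = U
p → p = U → U = U  [any arg is the third value ⇒ result is the third value]
(p ∨ p) → (p → p) = U → U = U
They differ because Łukasiewicz three-valued logic Ł3 and Bochvar's internal three-valued logic treat U differently under the binary connectives.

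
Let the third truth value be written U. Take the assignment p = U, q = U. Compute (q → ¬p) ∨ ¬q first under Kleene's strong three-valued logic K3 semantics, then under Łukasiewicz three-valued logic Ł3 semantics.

In Kleene's strong three-valued logic K3: ¬p = ¬U = U
q → ¬p = U → U = U
¬q = ¬U = U
(q → ¬p) ∨ ¬q = U ∨ U = U
In Łukasiewicz three-valued logic Ł3: ¬p = ¬U = U
q → ¬p = U → U = True
¬q = ¬U = U
(q → ¬p) ∨ ¬q = True ∨ U = True
They differ because Kleene's strong three-valued logic K3 and Łukasiewicz three-valued logic Ł3 treat U differently under implication.

U; True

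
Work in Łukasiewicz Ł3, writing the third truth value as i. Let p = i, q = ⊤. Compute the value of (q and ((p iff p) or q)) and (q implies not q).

⊥

p iff p = i iff i = ⊤  [1 − |½−½|]
(p iff p) or q = ⊤ or ⊤ = ⊤
q and ((p iff p) or q) = ⊤ and ⊤ = ⊤
not q = not ⊤ = ⊥
q implies not q = ⊤ implies ⊥ = ⊥
(q and ((p iff p) or q)) and (q implies not q) = ⊤ and ⊥ = ⊥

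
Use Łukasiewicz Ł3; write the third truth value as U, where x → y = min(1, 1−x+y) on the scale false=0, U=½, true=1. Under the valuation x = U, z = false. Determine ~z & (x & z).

~z = ~false = true
x & z = U & false = false
~z & (x & z) = true & false = false

false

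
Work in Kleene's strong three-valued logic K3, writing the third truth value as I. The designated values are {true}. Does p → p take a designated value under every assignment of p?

No

Countermodel: p=I gives I, which is not designated.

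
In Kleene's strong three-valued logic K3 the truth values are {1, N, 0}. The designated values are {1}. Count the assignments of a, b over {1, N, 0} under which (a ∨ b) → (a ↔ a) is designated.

Of the 9 assignments, 6 give a value in {1}.

6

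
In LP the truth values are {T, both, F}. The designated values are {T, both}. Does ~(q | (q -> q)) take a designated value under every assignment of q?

No

Countermodel: q=T gives F, which is not designated.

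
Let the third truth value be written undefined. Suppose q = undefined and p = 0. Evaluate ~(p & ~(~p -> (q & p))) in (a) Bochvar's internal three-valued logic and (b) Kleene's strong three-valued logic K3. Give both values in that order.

undefined; 1

In Bochvar's internal three-valued logic: ~p = ~0 = 1
q & p = undefined & 0 = undefined
~p -> (q & p) = 1 -> undefined = undefined
~(~p -> (q & p)) = ~undefined = undefined
p & ~(~p -> (q & p)) = 0 & undefined = undefined
~(p & ~(~p -> (q & p))) = ~undefined = undefined
In Kleene's strong three-valued logic K3: ~p = ~0 = 1
q & p = undefined & 0 = 0
~p -> (q & p) = 1 -> 0 = 0
~(~p -> (q & p)) = ~0 = 1
p & ~(~p -> (q & p)) = 0 & 1 = 0
~(p & ~(~p -> (q & p))) = ~0 = 1
They differ because Bochvar's internal three-valued logic and Kleene's strong three-valued logic K3 treat undefined differently under the binary connectives.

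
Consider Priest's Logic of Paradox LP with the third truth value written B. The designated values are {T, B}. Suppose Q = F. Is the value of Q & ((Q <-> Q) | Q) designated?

No

Q <-> Q = F <-> F = T
(Q <-> Q) | Q = T | F = T
Q & ((Q <-> Q) | Q) = F & T = F
F ∉ {T, B}.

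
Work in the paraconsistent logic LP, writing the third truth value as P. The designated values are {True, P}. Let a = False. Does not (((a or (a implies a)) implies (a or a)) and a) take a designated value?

a implies a = False implies False = True
a or (a implies a) = False or True = True
a or a = False or False = False
(a or (a implies a)) implies (a or a) = True implies False = False
((a or (a implies a)) implies (a or a)) and a = False and False = False
not (((a or (a implies a)) implies (a or a)) and a) = not False = True
True ∈ {True, P}.

Yes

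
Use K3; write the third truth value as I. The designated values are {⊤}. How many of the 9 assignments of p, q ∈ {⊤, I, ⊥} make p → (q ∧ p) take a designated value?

Designated under: (p=⊤, q=⊤); (p=⊥, q=⊤); (p=⊥, q=I); (p=⊥, q=⊥).

4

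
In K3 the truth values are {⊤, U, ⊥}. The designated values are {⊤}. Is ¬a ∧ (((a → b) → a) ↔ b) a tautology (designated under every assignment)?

Countermodel: a=⊤, b=⊤ gives ⊥, which is not designated.

No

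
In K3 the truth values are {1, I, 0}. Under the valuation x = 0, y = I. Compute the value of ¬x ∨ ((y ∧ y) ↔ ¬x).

1

¬x = ¬0 = 1
y ∧ y = I ∧ I = I
¬x = ¬0 = 1
(y ∧ y) ↔ ¬x = I ↔ 1 = I
¬x ∨ ((y ∧ y) ↔ ¬x) = 1 ∨ I = 1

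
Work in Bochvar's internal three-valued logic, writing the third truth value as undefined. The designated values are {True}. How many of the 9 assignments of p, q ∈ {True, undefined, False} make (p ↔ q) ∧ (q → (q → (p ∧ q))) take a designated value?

2

Designated under: (p=True, q=True); (p=False, q=False).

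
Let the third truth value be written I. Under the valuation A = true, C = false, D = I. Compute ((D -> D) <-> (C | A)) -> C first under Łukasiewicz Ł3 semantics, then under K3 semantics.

false; I

In Łukasiewicz Ł3: D -> D = I -> I = true  [min(1, 1−½+½)]
C | A = false | true = true
(D -> D) <-> (C | A) = true <-> true = true
((D -> D) <-> (C | A)) -> C = true -> false = false
In K3: D -> D = I -> I = I
C | A = false | true = true
(D -> D) <-> (C | A) = I <-> true = I
((D -> D) <-> (C | A)) -> C = I -> false = I
They differ because Łukasiewicz Ł3 and K3 treat I differently under implication.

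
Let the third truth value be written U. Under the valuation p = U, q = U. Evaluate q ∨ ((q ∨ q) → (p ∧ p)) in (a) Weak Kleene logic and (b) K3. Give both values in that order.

In Weak Kleene logic: q ∨ q = U ∨ U = U
p ∧ p = U ∧ U = U
(q ∨ q) → (p ∧ p) = U → U = U  [any arg is the third value ⇒ result is the third value]
q ∨ ((q ∨ q) → (p ∧ p)) = U ∨ U = U
In K3: q ∨ q = U ∨ U = U
p ∧ p = U ∧ U = U
(q ∨ q) → (p ∧ p) = U → U = U  [¬U ∨ U]
q ∨ ((q ∨ q) → (p ∧ p)) = U ∨ U = U

U; U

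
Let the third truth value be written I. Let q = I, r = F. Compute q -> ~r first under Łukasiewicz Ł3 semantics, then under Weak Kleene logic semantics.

In Łukasiewicz Ł3: ~r = ~F = T
q -> ~r = I -> T = T  [min(1, 1−½+1)]
In Weak Kleene logic: ~r = ~F = T
q -> ~r = I -> T = I  [any arg is the third value ⇒ result is the third value]
They differ because Łukasiewicz Ł3 and Weak Kleene logic treat I differently under the binary connectives.

T; I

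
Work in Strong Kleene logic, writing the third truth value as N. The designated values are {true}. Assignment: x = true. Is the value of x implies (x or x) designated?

Yes

x or x = true or true = true
x implies (x or x) = true implies true = true
true ∈ {true}.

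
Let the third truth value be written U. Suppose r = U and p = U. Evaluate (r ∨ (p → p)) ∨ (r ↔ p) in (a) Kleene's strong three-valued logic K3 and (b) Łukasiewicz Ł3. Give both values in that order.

U; true

In Kleene's strong three-valued logic K3: p → p = U → U = U
r ∨ (p → p) = U ∨ U = U
r ↔ p = U ↔ U = U
(r ∨ (p → p)) ∨ (r ↔ p) = U ∨ U = U
In Łukasiewicz Ł3: p → p = U → U = true  [min(1, 1−½+½)]
r ∨ (p → p) = U ∨ true = true
r ↔ p = U ↔ U = true
(r ∨ (p → p)) ∨ (r ↔ p) = true ∨ true = true
They differ because Kleene's strong three-valued logic K3 and Łukasiewicz Ł3 treat U differently under implication.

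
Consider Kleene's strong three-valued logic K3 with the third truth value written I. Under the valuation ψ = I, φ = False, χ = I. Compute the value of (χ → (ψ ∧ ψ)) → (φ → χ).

True

ψ ∧ ψ = I ∧ I = I
χ → (ψ ∧ ψ) = I → I = I  [¬I ∨ I]
φ → χ = False → I = True
(χ → (ψ ∧ ψ)) → (φ → χ) = I → True = True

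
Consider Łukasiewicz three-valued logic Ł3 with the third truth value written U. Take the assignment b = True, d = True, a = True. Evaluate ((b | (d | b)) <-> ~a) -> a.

True

d | b = True | True = True
b | (d | b) = True | True = True
~a = ~True = False
(b | (d | b)) <-> ~a = True <-> False = False
((b | (d | b)) <-> ~a) -> a = False -> True = True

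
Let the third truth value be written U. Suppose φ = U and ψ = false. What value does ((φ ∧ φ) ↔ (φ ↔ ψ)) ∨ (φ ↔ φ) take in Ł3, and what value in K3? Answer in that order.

true; U

In Ł3: φ ∧ φ = U ∧ U = U
φ ↔ ψ = U ↔ false = U
(φ ∧ φ) ↔ (φ ↔ ψ) = U ↔ U = true
φ ↔ φ = U ↔ U = true
((φ ∧ φ) ↔ (φ ↔ ψ)) ∨ (φ ↔ φ) = true ∨ true = true
In K3: φ ∧ φ = U ∧ U = U
φ ↔ ψ = U ↔ false = U
(φ ∧ φ) ↔ (φ ↔ ψ) = U ↔ U = U
φ ↔ φ = U ↔ U = U
((φ ∧ φ) ↔ (φ ↔ ψ)) ∨ (φ ↔ φ) = U ∨ U = U
They differ because Ł3 and K3 treat U differently under implication.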